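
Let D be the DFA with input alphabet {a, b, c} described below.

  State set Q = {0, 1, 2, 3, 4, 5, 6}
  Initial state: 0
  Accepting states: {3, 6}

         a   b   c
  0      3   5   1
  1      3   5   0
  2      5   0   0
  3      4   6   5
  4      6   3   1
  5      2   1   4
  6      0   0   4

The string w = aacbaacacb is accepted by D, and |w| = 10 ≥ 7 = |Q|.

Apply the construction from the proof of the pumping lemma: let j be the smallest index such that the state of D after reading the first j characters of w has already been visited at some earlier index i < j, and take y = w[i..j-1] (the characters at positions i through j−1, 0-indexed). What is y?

State sequence: 0 -a-> 3 -a-> 4 -c-> 1 -b-> 5 -a-> 2 -a-> 5 -c-> 4 -a-> 6 -c-> 4 -b-> 3
First repeat at step 6: 5 was already visited.

So i = 4, j = 6, giving x = w[0:4] = aacb, y = w[4:6] = aa, z = w[6:10] = cacb.
Check: |xy| = 6 ≤ 7 and |y| = 2 ≥ 1. Reading y takes D from 5 back to 5, so every xyⁱz is accepted.
The DFA has 7 states, so the proof of the pumping lemma guarantees a repeated state among the first 7+1 visited; the segment between the two visits is the pumpable y.

aa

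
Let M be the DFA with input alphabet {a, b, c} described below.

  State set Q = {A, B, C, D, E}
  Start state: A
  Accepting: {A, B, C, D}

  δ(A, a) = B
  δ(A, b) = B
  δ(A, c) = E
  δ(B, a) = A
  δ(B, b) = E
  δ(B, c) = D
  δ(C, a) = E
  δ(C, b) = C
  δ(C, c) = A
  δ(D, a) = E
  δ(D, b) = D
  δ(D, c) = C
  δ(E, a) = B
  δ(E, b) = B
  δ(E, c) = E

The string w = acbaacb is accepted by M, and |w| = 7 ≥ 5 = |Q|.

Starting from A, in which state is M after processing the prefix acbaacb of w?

State sequence: A -a-> B -c-> D -b-> D -a-> E -a-> B -c-> D -b-> D

After reading 7 characters, M is in state D.

D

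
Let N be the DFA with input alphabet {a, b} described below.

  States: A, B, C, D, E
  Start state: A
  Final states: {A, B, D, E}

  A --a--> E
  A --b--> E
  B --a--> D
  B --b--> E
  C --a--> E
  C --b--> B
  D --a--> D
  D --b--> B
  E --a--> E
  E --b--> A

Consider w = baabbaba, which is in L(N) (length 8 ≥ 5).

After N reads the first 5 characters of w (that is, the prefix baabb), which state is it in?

E

State sequence: A -b-> E -a-> E -a-> E -b-> A -b-> E

After reading 5 characters, N is in state E.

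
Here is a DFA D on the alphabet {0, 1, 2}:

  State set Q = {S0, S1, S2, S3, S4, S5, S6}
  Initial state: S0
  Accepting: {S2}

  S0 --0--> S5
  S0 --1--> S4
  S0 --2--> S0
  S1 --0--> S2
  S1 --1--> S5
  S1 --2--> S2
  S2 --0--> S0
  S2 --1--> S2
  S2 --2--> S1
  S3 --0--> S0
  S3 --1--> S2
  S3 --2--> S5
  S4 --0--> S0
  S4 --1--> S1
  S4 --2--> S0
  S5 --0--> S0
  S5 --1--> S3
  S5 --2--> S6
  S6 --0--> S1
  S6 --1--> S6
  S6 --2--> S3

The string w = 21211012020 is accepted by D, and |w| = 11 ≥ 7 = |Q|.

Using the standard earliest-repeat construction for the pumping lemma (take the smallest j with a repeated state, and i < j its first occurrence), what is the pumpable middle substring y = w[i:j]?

State sequence: S0 -2-> S0 -1-> S4 -2-> S0 -1-> S4 -1-> S1 -0-> S2 -1-> S2 -2-> S1 -0-> S2 -2-> S1 -0-> S2
First repeat at step 1: S0 was already visited.

So i = 0, j = 1, giving x = w[0:0] = ε, y = w[0:1] = 2, z = w[1:11] = 1211012020.
Check: |xy| = 1 ≤ 7 and |y| = 1 ≥ 1. Reading y takes D from S0 back to S0, so every xyⁱz is accepted.

2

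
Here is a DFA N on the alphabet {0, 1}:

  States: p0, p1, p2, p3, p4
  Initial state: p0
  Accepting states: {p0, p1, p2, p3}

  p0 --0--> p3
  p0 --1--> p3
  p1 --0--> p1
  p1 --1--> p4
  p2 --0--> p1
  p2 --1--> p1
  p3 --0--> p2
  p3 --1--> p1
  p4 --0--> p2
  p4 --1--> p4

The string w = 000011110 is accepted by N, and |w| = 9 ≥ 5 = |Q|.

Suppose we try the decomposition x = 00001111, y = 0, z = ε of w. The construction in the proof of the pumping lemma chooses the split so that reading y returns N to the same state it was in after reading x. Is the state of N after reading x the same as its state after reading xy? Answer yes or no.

no

State sequence: p0 -0-> p3 -0-> p2 -0-> p1 -0-> p1 -1-> p4 -1-> p4 -1-> p4 -1-> p4 -0-> p2

After x (step 8): p4. After xy (step 9): p2.
They differ (p4 ≠ p2), so y is not a cycle from the state after x; this split is not the one the pumping-lemma construction produces, and pumping y need not keep the string in L(N).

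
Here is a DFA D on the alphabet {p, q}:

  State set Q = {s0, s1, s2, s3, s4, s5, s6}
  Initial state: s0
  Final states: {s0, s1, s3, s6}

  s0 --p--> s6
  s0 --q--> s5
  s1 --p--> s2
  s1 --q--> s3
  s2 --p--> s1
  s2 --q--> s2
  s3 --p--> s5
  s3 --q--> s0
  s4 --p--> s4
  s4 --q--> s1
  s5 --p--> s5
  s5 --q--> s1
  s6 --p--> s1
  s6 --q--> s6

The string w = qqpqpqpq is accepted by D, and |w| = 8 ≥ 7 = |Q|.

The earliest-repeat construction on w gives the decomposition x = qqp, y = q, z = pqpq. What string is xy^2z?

qqpqqpqpq

xy^2z = qqp·q·q·pqpq = qqpqqpqpq.
Reading y = q takes D from s2 back to s2, so after x·y·y the machine is still in s2, and z then leads to the accepting state s1. Hence qqpqqpqpq ∈ L(D).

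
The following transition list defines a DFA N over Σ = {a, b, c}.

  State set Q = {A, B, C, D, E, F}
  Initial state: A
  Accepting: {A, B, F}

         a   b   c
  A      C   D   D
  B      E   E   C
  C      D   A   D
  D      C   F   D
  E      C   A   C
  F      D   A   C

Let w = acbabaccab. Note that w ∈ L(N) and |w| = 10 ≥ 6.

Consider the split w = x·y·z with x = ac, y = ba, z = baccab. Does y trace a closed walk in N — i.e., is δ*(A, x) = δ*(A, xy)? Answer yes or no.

State sequence: A -a-> C -c-> D -b-> F -a-> D

After x (step 2): D. After xy (step 4): D.
They match, so y = ba drives N around a cycle from D back to itself; pumping y any number of times keeps N in D before reading z, and xyⁱz ∈ L(N) for every i ≥ 0.

yes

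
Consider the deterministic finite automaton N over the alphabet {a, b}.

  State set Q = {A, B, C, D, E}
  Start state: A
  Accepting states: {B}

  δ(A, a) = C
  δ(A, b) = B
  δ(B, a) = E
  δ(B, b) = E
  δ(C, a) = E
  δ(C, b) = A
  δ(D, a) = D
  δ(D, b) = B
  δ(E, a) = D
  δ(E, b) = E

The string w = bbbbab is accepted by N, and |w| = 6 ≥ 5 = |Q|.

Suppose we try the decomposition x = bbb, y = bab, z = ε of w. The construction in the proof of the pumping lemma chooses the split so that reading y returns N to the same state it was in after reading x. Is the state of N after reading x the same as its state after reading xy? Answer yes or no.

no

State sequence: A -b-> B -b-> E -b-> E -b-> E -a-> D -b-> B

After x (step 3): E. After xy (step 6): B.
They differ (E ≠ B), so y is not a cycle from the state after x; this split is not the one the pumping-lemma construction produces, and pumping y need not keep the string in L(N).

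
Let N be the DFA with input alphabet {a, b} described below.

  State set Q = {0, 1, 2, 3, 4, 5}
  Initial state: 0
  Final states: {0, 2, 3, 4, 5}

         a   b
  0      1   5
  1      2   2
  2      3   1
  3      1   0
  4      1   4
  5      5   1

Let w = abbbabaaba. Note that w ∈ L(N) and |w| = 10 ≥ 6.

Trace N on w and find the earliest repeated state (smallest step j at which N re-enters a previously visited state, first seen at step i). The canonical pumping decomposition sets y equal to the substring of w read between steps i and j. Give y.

State sequence: 0 -a-> 1 -b-> 2 -b-> 1 -b-> 2 -a-> 3 -b-> 0 -a-> 1 -a-> 2 -b-> 1 -a-> 2
First repeat at step 3: 1 was already visited.

So i = 1, j = 3, giving x = w[0:1] = a, y = w[1:3] = bb, z = w[3:10] = babaaba.
Check: |xy| = 3 ≤ 6 and |y| = 2 ≥ 1. Reading y takes N from 1 back to 1, so every xyⁱz is accepted.
The DFA has 6 states, so the proof of the pumping lemma guarantees a repeated state among the first 6+1 visited; the segment between the two visits is the pumpable y.

bb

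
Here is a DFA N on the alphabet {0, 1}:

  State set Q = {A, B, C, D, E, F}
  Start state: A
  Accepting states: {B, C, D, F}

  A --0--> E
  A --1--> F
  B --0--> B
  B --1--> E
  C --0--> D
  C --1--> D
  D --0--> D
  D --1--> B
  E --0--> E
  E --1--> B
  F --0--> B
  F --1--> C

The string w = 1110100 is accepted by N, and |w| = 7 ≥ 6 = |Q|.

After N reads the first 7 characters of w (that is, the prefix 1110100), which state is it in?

B

State sequence: A -1-> F -1-> C -1-> D -0-> D -1-> B -0-> B -0-> B

After reading 7 characters, N is in state B.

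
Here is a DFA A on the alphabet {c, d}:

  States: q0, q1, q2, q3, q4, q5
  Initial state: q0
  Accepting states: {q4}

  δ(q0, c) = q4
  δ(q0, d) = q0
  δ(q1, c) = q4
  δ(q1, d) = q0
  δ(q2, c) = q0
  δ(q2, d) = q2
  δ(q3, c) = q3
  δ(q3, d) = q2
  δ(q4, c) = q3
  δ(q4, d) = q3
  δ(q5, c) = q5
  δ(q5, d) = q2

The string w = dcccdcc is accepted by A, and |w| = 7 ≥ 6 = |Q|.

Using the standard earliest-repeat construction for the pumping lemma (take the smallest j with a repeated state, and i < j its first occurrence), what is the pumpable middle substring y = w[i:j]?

d

Run of A on w = d c c c d c c:
  step 0: q0  (start)
  step 1: q0  (read d: q0→q0)   ← first repeat (q0 seen earlier)
  step 2: q4  (read c: q0→q4)
  step 3: q3  (read c: q4→q3)
  step 4: q3  (read c: q3→q3)
  step 5: q2  (read d: q3→q2)
  step 6: q0  (read c: q2→q0)
  step 7: q4  (read c: q0→q4)

So i = 0, j = 1, giving x = w[0:0] = ε, y = w[0:1] = d, z = w[1:7] = cccdcc.
Check: |xy| = 1 ≤ 6 and |y| = 1 ≥ 1. Reading y takes A from q0 back to q0, so every xyⁱz is accepted.
Since A has 6 states, any run of length ≥ 6 visits 6+1 states, so by pigeonhole some state repeats within the first 6 steps — that repeat gives the pumpable loop.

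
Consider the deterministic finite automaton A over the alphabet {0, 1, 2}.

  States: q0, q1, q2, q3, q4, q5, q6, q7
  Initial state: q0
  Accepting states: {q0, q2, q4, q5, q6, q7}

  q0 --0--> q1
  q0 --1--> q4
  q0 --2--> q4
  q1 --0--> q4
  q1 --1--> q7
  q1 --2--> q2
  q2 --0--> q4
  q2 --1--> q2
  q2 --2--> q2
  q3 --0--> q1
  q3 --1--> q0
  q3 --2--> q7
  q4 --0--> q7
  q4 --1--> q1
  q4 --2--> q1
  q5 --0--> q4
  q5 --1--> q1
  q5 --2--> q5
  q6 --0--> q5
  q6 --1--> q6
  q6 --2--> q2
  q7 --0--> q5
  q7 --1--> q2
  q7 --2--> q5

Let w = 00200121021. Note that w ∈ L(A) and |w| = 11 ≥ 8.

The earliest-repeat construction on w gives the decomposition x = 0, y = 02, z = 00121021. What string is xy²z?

0020200121021

xy^2z = 0·02·02·00121021 = 0020200121021.
Reading y = 02 takes A from q1 back to q1, so after x·y·y the machine is still in q1, and z then leads to the accepting state q7. Hence 0020200121021 ∈ L(A).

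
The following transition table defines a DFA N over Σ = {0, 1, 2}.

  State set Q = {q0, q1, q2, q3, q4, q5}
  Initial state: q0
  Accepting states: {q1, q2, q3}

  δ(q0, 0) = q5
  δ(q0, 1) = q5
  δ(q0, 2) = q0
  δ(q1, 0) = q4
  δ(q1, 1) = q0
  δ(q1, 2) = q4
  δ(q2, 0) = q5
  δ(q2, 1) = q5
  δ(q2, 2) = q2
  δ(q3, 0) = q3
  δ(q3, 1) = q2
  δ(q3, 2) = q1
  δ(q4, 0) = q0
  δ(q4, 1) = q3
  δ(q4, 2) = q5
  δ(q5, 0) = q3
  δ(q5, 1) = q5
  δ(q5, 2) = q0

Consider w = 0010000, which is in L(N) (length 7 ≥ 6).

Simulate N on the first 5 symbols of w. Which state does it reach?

State sequence: q0 -0-> q5 -0-> q3 -1-> q2 -0-> q5 -0-> q3

After reading 5 characters, N is in state q3.
(This kind of state-tracing is the core of the pumping-lemma construction: with 6 states, pigeonhole forces a repeat within the first 6 steps.)

q3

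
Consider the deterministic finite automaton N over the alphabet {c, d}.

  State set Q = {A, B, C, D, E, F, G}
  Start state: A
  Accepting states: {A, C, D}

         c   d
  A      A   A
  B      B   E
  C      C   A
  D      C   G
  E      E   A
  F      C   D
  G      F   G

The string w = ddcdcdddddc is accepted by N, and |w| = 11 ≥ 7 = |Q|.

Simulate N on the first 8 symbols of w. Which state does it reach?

A

Run of N on the first 8 characters of w = d d c d c d d d:
  step 0: A  (start)
  step 1: A  (read d: A→A)
  step 2: A  (read d: A→A)
  step 3: A  (read c: A→A)
  step 4: A  (read d: A→A)
  step 5: A  (read c: A→A)
  step 6: A  (read d: A→A)
  step 7: A  (read d: A→A)
  step 8: A  (read d: A→A)

After reading 8 characters, N is in state A.
(This kind of state-tracing is the core of the pumping-lemma construction: with 7 states, pigeonhole forces a repeat within the first 7 steps.)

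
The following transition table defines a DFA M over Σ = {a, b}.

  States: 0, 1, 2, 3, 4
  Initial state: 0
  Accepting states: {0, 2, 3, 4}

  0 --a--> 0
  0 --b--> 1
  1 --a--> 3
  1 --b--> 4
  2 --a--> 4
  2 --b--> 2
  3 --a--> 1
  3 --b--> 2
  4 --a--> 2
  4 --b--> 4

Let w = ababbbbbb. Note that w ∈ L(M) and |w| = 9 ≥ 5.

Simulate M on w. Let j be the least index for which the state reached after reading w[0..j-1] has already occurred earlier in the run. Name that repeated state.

State sequence: 0 -a-> 0 -b-> 1 -a-> 3 -b-> 2 -b-> 2 -b-> 2 -b-> 2 -b-> 2 -b-> 2
First repeat at step 1: 0 was already visited.

The earliest repeat is at step j = 1: M is in 0, which it already visited at step i = 0.
Pumping length from the standard proof: p = 5 (the number of states). The repeated state found above gives |xy| = j ≤ 5 and |y| = j − i ≥ 1.

0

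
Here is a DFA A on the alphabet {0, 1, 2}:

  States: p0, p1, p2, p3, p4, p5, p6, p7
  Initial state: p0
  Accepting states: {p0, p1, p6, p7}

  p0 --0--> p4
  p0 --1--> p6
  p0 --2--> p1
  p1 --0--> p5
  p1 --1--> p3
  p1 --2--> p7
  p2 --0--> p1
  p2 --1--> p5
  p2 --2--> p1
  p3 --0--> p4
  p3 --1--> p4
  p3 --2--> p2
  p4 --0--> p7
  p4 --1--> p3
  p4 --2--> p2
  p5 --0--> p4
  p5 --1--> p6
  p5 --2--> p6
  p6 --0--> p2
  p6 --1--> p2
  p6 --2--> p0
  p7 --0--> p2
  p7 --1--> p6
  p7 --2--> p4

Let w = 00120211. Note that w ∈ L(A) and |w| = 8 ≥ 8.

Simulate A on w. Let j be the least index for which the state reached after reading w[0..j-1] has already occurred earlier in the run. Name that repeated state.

p0

State sequence: p0 -0-> p4 -0-> p7 -1-> p6 -2-> p0 -0-> p4 -2-> p2 -1-> p5 -1-> p6
First repeat at step 4: p0 was already visited.

The earliest repeat is at step j = 4: A is in p0, which it already visited at step i = 0.
With |Q| = 8, pigeonhole forces a state repeat no later than step 8; the substring read between the first and second visits to that state can be pumped.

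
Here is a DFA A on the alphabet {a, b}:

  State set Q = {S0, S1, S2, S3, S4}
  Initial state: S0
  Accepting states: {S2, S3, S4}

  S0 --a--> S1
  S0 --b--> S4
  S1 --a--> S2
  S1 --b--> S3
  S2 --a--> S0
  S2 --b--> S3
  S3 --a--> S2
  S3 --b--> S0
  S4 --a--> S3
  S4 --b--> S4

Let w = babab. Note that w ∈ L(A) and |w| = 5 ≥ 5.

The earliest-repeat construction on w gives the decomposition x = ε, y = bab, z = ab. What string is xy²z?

babbabab

xy^2z = ε·bab·bab·ab = babbabab.
Reading y = bab takes A from S0 back to S0, so after x·y·y the machine is still in S0, and z then leads to the accepting state S3. Hence babbabab ∈ L(A).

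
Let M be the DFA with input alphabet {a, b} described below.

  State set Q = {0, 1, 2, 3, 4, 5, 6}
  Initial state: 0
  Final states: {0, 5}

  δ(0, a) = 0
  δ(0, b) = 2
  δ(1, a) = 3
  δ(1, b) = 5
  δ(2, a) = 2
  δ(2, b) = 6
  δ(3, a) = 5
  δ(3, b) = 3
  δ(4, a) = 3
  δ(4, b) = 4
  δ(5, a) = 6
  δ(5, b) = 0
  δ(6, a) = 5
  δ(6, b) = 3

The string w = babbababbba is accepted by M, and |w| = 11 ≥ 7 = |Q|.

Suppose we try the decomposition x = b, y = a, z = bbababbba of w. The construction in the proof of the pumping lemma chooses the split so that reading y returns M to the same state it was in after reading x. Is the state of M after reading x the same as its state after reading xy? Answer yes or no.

Run of M on the first 2 characters of w = b a:
  step 0: 0  (start)
  step 1: 2  (read b: 0→2)
  step 2: 2  (read a: 2→2)

After x (step 1): 2. After xy (step 2): 2.
They match, so y = a drives M around a cycle from 2 back to itself; pumping y any number of times keeps M in 2 before reading z, and xyⁱz ∈ L(M) for every i ≥ 0.

yes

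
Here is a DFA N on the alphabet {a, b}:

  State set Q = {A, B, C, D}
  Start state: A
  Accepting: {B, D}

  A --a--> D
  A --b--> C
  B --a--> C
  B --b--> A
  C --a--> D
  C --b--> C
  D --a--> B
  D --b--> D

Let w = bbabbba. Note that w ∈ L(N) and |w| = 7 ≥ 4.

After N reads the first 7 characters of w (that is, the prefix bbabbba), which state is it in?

B

State sequence: A -b-> C -b-> C -a-> D -b-> D -b-> D -b-> D -a-> B

After reading 7 characters, N is in state B.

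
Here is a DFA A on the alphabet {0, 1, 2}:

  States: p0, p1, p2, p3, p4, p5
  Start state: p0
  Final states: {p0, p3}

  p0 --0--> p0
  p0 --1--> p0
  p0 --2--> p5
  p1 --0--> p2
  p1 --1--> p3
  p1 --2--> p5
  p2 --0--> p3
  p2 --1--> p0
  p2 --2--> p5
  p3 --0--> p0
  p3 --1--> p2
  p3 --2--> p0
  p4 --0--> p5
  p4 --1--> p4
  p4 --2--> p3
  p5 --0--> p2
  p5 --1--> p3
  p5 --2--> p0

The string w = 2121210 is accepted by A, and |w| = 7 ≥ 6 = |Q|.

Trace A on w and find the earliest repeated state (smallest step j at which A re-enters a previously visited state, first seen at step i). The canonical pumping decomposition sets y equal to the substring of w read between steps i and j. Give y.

212

Run of A on w = 2 1 2 1 2 1 0:
  step 0: p0  (start)
  step 1: p5  (read 2: p0→p5)
  step 2: p3  (read 1: p5→p3)
  step 3: p0  (read 2: p3→p0)   ← first repeat (p0 seen earlier)
  step 4: p0  (read 1: p0→p0)
  step 5: p5  (read 2: p0→p5)
  step 6: p3  (read 1: p5→p3)
  step 7: p0  (read 0: p3→p0)

So i = 0, j = 3, giving x = w[0:0] = ε, y = w[0:3] = 212, z = w[3:7] = 1210.
Check: |xy| = 3 ≤ 6 and |y| = 3 ≥ 1. Reading y takes A from p0 back to p0, so every xyⁱz is accepted.
The DFA has 6 states, so the proof of the pumping lemma guarantees a repeated state among the first 6+1 visited; the segment between the two visits is the pumpable y.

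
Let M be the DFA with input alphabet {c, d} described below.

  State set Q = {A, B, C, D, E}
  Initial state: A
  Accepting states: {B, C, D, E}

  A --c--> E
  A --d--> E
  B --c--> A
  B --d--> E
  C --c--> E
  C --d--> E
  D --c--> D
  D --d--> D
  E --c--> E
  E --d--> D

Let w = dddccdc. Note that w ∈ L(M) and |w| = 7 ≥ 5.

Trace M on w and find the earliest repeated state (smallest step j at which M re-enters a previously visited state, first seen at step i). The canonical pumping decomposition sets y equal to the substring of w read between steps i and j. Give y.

d

Run of M on w = d d d c c d c:
  step 0: A  (start)
  step 1: E  (read d: A→E)
  step 2: D  (read d: E→D)
  step 3: D  (read d: D→D)   ← first repeat (D seen earlier)
  step 4: D  (read c: D→D)
  step 5: D  (read c: D→D)
  step 6: D  (read d: D→D)
  step 7: D  (read c: D→D)

So i = 2, j = 3, giving x = w[0:2] = dd, y = w[2:3] = d, z = w[3:7] = ccdc.
Check: |xy| = 3 ≤ 5 and |y| = 1 ≥ 1. Reading y takes M from D back to D, so every xyⁱz is accepted.
Pumping length from the standard proof: p = 5 (the number of states). The repeated state found above gives |xy| = j ≤ 5 and |y| = j − i ≥ 1.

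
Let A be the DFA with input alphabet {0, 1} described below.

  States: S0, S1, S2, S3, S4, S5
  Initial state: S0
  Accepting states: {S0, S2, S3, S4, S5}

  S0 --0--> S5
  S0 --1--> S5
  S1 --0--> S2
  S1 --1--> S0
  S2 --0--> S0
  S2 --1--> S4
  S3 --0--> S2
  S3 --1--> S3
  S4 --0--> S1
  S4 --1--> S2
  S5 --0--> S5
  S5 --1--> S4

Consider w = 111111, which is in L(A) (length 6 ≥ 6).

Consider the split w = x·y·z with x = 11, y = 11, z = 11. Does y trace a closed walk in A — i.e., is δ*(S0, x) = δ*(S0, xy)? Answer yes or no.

yes

State sequence: S0 -1-> S5 -1-> S4 -1-> S2 -1-> S4

After x (step 2): S4. After xy (step 4): S4.
They match, so y = 11 drives A around a cycle from S4 back to itself; pumping y any number of times keeps A in S4 before reading z, and xyⁱz ∈ L(A) for every i ≥ 0.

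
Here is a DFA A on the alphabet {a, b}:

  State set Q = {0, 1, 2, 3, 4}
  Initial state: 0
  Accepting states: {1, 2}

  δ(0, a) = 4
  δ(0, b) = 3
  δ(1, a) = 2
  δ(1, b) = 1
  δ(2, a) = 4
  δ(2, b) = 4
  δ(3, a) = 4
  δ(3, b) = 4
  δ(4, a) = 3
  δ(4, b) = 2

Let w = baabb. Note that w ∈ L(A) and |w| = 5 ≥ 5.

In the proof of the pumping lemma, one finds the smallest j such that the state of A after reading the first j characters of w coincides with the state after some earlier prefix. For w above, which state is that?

Run of A on w = b a a b b:
  step 0: 0  (start)
  step 1: 3  (read b: 0→3)
  step 2: 4  (read a: 3→4)
  step 3: 3  (read a: 4→3)   ← first repeat (3 seen earlier)
  step 4: 4  (read b: 3→4)
  step 5: 2  (read b: 4→2)

The earliest repeat is at step j = 3: A is in 3, which it already visited at step i = 1.
Pumping length from the standard proof: p = 5 (the number of states). The repeated state found above gives |xy| = j ≤ 5 and |y| = j − i ≥ 1.

3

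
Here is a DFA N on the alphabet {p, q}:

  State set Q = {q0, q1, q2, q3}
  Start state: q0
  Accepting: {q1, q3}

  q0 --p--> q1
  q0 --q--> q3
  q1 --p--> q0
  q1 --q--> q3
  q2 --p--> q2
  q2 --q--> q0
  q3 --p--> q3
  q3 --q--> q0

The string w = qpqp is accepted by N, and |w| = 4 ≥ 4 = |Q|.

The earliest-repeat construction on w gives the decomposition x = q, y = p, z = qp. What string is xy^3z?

xy^3z = q·p·p·p·qp = qpppqp.
Reading y = p takes N from q3 back to q3, so after x·y·y·y the machine is still in q3, and z then leads to the accepting state q1. Hence qpppqp ∈ L(N).

qpppqp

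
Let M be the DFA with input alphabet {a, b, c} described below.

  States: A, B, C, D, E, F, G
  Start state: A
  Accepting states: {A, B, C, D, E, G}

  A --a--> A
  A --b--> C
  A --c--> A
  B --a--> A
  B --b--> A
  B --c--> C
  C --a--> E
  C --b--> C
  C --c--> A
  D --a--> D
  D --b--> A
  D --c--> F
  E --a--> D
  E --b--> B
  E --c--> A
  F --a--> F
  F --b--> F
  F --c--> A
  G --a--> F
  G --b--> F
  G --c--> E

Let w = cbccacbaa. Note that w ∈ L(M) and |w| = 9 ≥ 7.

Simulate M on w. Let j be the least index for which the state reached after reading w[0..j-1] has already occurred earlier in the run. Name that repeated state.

A

Run of M on w = c b c c a c b a a:
  step 0: A  (start)
  step 1: A  (read c: A→A)   ← first repeat (A seen earlier)
  step 2: C  (read b: A→C)
  step 3: A  (read c: C→A)
  step 4: A  (read c: A→A)
  step 5: A  (read a: A→A)
  step 6: A  (read c: A→A)
  step 7: C  (read b: A→C)
  step 8: E  (read a: C→E)
  step 9: D  (read a: E→D)

The earliest repeat is at step j = 1: M is in A, which it already visited at step i = 0.
With |Q| = 7, pigeonhole forces a state repeat no later than step 7; the substring read between the first and second visits to that state can be pumped.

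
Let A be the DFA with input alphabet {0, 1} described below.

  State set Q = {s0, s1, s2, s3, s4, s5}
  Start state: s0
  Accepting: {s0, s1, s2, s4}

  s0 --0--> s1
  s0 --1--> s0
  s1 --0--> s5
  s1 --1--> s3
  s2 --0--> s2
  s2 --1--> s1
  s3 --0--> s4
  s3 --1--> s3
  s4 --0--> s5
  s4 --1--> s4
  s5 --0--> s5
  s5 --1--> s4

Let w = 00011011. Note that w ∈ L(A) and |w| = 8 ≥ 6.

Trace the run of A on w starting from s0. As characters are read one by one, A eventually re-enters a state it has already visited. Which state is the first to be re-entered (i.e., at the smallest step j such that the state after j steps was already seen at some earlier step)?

Run of A on w = 0 0 0 1 1 0 1 1:
  step 0: s0  (start)
  step 1: s1  (read 0: s0→s1)
  step 2: s5  (read 0: s1→s5)
  step 3: s5  (read 0: s5→s5)   ← first repeat (s5 seen earlier)
  step 4: s4  (read 1: s5→s4)
  step 5: s4  (read 1: s4→s4)
  step 6: s5  (read 0: s4→s5)
  step 7: s4  (read 1: s5→s4)
  step 8: s4  (read 1: s4→s4)

The earliest repeat is at step j = 3: A is in s5, which it already visited at step i = 2.
The DFA has 6 states, so the proof of the pumping lemma guarantees a repeated state among the first 6+1 visited; the segment between the two visits is the pumpable y.

s5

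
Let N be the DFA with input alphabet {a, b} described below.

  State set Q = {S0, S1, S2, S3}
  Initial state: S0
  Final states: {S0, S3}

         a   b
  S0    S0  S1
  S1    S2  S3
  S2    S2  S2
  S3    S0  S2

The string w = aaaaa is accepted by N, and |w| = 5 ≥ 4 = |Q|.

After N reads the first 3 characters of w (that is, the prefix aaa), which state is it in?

State sequence: S0 -a-> S0 -a-> S0 -a-> S0

After reading 3 characters, N is in state S0.
(This kind of state-tracing is the core of the pumping-lemma construction: with 4 states, pigeonhole forces a repeat within the first 4 steps.)

S0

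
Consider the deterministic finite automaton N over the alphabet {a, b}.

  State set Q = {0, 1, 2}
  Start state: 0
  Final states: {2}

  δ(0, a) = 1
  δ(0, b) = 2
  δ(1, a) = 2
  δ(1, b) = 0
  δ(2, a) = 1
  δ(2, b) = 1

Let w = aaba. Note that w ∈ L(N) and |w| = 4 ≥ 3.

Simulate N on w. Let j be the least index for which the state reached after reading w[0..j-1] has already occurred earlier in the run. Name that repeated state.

Run of N on w = a a b a:
  step 0: 0  (start)
  step 1: 1  (read a: 0→1)
  step 2: 2  (read a: 1→2)
  step 3: 1  (read b: 2→1)   ← first repeat (1 seen earlier)
  step 4: 2  (read a: 1→2)

The earliest repeat is at step j = 3: N is in 1, which it already visited at step i = 1.

1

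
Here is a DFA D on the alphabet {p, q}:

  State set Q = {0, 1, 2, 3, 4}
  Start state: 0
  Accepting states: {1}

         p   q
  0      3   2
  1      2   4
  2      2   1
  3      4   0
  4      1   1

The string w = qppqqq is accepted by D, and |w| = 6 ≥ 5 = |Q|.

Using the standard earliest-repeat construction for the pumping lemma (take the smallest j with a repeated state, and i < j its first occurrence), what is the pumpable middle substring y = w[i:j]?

p

Run of D on w = q p p q q q:
  step 0: 0  (start)
  step 1: 2  (read q: 0→2)
  step 2: 2  (read p: 2→2)   ← first repeat (2 seen earlier)
  step 3: 2  (read p: 2→2)
  step 4: 1  (read q: 2→1)
  step 5: 4  (read q: 1→4)
  step 6: 1  (read q: 4→1)

So i = 1, j = 2, giving x = w[0:1] = q, y = w[1:2] = p, z = w[2:6] = pqqq.
Check: |xy| = 2 ≤ 5 and |y| = 1 ≥ 1. Reading y takes D from 2 back to 2, so every xyⁱz is accepted.
The DFA has 5 states, so the proof of the pumping lemma guarantees a repeated state among the first 5+1 visited; the segment between the two visits is the pumpable y.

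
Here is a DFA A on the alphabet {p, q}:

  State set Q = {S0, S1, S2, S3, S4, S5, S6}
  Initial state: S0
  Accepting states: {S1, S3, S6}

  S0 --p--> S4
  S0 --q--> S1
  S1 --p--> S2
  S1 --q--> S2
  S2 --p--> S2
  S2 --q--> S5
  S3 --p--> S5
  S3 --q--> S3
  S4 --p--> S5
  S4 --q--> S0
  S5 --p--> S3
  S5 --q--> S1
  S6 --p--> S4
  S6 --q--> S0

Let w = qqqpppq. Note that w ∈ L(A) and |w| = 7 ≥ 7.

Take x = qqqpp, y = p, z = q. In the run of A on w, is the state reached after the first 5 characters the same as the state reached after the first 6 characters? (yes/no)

no

State sequence: S0 -q-> S1 -q-> S2 -q-> S5 -p-> S3 -p-> S5 -p-> S3

After x (step 5): S5. After xy (step 6): S3.
They differ (S5 ≠ S3), so y is not a cycle from the state after x; this split is not the one the pumping-lemma construction produces, and pumping y need not keep the string in L(A).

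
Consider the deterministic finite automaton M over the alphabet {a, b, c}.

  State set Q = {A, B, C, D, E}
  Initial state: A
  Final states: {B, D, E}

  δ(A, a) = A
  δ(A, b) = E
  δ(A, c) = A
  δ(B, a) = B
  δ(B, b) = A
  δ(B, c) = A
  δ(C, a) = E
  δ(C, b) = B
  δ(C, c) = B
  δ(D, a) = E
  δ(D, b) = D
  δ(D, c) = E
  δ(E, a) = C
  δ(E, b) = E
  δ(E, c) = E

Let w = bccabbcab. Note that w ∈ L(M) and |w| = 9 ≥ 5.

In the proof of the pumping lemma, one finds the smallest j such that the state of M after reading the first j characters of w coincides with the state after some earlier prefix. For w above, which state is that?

E

Run of M on w = b c c a b b c a b:
  step 0: A  (start)
  step 1: E  (read b: A→E)
  step 2: E  (read c: E→E)   ← first repeat (E seen earlier)
  step 3: E  (read c: E→E)
  step 4: C  (read a: E→C)
  step 5: B  (read b: C→B)
  step 6: A  (read b: B→A)
  step 7: A  (read c: A→A)
  step 8: A  (read a: A→A)
  step 9: E  (read b: A→E)

The earliest repeat is at step j = 2: M is in E, which it already visited at step i = 1.
Since M has 5 states, any run of length ≥ 5 visits 5+1 states, so by pigeonhole some state repeats within the first 5 steps — that repeat gives the pumpable loop.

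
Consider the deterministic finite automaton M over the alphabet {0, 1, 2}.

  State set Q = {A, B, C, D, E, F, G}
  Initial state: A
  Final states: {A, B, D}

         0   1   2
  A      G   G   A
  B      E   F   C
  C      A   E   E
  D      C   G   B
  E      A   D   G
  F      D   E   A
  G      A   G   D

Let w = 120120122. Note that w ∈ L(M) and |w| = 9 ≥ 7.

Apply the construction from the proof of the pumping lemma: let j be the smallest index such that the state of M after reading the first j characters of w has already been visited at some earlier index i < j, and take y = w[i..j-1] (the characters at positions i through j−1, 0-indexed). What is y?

State sequence: A -1-> G -2-> D -0-> C -1-> E -2-> G -0-> A -1-> G -2-> D -2-> B
First repeat at step 5: G was already visited.

So i = 1, j = 5, giving x = w[0:1] = 1, y = w[1:5] = 2012, z = w[5:9] = 0122.
Check: |xy| = 5 ≤ 7 and |y| = 4 ≥ 1. Reading y takes M from G back to G, so every xyⁱz is accepted.

2012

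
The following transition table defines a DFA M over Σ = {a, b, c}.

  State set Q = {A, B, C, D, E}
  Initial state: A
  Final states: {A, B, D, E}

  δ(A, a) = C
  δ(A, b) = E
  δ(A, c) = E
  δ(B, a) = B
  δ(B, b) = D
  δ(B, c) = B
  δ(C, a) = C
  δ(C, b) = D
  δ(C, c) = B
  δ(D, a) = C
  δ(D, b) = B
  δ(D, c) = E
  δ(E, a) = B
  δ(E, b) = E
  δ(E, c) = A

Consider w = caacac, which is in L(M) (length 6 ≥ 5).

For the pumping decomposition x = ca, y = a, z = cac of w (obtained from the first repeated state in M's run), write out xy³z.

caaaacac

xy^3z = ca·a·a·a·cac = caaaacac.
Reading y = a takes M from B back to B, so after x·y·y·y the machine is still in B, and z then leads to the accepting state B. Hence caaaacac ∈ L(M).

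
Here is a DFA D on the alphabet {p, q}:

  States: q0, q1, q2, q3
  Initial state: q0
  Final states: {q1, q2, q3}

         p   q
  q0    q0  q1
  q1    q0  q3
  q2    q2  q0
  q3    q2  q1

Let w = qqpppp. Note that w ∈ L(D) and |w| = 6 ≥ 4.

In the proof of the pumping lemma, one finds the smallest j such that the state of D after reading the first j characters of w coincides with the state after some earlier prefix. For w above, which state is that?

State sequence: q0 -q-> q1 -q-> q3 -p-> q2 -p-> q2 -p-> q2 -p-> q2
First repeat at step 4: q2 was already visited.

The earliest repeat is at step j = 4: D is in q2, which it already visited at step i = 3.
Pumping length from the standard proof: p = 4 (the number of states). The repeated state found above gives |xy| = j ≤ 4 and |y| = j − i ≥ 1.

q2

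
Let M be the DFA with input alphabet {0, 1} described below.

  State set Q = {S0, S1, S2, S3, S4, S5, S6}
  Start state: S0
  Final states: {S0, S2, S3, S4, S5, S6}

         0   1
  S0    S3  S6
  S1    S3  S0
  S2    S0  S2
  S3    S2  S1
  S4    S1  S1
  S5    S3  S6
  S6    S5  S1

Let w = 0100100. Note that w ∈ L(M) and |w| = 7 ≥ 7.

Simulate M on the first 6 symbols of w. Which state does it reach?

State sequence: S0 -0-> S3 -1-> S1 -0-> S3 -0-> S2 -1-> S2 -0-> S0

After reading 6 characters, M is in state S0.

S0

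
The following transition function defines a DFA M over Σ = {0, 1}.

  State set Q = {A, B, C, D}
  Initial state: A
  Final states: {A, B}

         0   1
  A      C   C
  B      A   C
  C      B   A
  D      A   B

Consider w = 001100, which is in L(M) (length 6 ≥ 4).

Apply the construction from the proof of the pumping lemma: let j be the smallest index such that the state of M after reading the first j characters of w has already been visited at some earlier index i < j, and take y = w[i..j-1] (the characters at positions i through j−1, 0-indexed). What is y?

01

State sequence: A -0-> C -0-> B -1-> C -1-> A -0-> C -0-> B
First repeat at step 3: C was already visited.

So i = 1, j = 3, giving x = w[0:1] = 0, y = w[1:3] = 01, z = w[3:6] = 100.
Check: |xy| = 3 ≤ 4 and |y| = 2 ≥ 1. Reading y takes M from C back to C, so every xyⁱz is accepted.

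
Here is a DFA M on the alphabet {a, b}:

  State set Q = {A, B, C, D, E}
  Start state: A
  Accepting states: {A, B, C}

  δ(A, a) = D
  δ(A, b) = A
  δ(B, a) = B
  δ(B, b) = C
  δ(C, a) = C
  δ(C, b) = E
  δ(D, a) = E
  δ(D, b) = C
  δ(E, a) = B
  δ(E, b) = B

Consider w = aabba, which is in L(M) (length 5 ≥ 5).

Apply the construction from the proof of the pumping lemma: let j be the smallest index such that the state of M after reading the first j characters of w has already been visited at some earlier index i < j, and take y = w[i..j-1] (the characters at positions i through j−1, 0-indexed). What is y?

State sequence: A -a-> D -a-> E -b-> B -b-> C -a-> C
First repeat at step 5: C was already visited.

So i = 4, j = 5, giving x = w[0:4] = aabb, y = w[4:5] = a, z = w[5:5] = ε.
Check: |xy| = 5 ≤ 5 and |y| = 1 ≥ 1. Reading y takes M from C back to C, so every xyⁱz is accepted.
With |Q| = 5, pigeonhole forces a state repeat no later than step 5; the substring read between the first and second visits to that state can be pumped.

a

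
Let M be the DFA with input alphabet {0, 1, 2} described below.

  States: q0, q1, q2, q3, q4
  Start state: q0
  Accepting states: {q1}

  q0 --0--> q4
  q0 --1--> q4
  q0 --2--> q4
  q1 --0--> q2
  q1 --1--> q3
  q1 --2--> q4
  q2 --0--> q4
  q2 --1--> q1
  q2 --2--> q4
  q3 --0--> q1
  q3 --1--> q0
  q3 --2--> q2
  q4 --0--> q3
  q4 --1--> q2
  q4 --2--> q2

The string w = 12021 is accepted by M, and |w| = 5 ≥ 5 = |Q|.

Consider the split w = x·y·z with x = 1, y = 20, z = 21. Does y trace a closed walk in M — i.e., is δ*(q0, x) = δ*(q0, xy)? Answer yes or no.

Run of M on the first 3 characters of w = 1 2 0:
  step 0: q0  (start)
  step 1: q4  (read 1: q0→q4)
  step 2: q2  (read 2: q4→q2)
  step 3: q4  (read 0: q2→q4)

After x (step 1): q4. After xy (step 3): q4.
They match, so y = 20 drives M around a cycle from q4 back to itself; pumping y any number of times keeps M in q4 before reading z, and xyⁱz ∈ L(M) for every i ≥ 0.

yes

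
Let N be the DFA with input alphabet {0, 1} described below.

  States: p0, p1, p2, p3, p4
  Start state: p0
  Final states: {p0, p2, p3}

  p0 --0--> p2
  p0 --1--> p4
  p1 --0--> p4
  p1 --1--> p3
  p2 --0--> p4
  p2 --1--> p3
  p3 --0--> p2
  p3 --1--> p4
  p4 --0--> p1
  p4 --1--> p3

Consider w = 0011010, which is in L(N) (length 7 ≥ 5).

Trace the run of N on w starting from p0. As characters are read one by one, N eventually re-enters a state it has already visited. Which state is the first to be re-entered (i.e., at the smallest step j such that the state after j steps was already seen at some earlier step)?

State sequence: p0 -0-> p2 -0-> p4 -1-> p3 -1-> p4 -0-> p1 -1-> p3 -0-> p2
First repeat at step 4: p4 was already visited.

The earliest repeat is at step j = 4: N is in p4, which it already visited at step i = 2.

p4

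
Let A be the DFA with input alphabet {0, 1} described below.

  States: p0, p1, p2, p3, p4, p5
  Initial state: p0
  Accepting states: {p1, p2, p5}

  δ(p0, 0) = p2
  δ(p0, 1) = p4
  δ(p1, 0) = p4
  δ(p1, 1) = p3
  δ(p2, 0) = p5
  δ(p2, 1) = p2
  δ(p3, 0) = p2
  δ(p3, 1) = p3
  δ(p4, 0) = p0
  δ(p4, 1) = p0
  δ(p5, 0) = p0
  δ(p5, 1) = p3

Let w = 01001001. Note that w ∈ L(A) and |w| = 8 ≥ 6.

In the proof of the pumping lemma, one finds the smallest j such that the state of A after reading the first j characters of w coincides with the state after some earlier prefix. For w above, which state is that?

p2

Run of A on w = 0 1 0 0 1 0 0 1:
  step 0: p0  (start)
  step 1: p2  (read 0: p0→p2)
  step 2: p2  (read 1: p2→p2)   ← first repeat (p2 seen earlier)
  step 3: p5  (read 0: p2→p5)
  step 4: p0  (read 0: p5→p0)
  step 5: p4  (read 1: p0→p4)
  step 6: p0  (read 0: p4→p0)
  step 7: p2  (read 0: p0→p2)
  step 8: p2  (read 1: p2→p2)

The earliest repeat is at step j = 2: A is in p2, which it already visited at step i = 1.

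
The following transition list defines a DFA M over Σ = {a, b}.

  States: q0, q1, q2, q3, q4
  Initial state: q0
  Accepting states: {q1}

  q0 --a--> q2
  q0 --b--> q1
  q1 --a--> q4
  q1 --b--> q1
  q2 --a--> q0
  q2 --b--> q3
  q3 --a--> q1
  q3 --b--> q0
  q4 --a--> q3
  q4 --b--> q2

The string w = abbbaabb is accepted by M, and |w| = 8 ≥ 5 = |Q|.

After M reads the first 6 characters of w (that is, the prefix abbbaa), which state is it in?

Run of M on the first 6 characters of w = a b b b a a:
  step 0: q0  (start)
  step 1: q2  (read a: q0→q2)
  step 2: q3  (read b: q2→q3)
  step 3: q0  (read b: q3→q0)
  step 4: q1  (read b: q0→q1)
  step 5: q4  (read a: q1→q4)
  step 6: q3  (read a: q4→q3)

After reading 6 characters, M is in state q3.

q3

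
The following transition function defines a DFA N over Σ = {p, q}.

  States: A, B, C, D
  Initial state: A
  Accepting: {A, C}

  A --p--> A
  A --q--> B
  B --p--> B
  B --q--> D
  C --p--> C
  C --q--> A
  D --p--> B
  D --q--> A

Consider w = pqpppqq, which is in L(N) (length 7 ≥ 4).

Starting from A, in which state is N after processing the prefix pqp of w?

Run of N on the first 3 characters of w = p q p:
  step 0: A  (start)
  step 1: A  (read p: A→A)
  step 2: B  (read q: A→B)
  step 3: B  (read p: B→B)

After reading 3 characters, N is in state B.

B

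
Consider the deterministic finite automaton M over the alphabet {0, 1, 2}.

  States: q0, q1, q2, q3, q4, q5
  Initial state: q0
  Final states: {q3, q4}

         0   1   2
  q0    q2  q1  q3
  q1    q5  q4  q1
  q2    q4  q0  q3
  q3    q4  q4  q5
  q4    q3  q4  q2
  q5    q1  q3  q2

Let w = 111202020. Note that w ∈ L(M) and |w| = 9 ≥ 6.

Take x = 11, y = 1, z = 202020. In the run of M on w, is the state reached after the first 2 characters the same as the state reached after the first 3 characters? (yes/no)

yes

State sequence: q0 -1-> q1 -1-> q4 -1-> q4

After x (step 2): q4. After xy (step 3): q4.
They match, so y = 1 drives M around a cycle from q4 back to itself; pumping y any number of times keeps M in q4 before reading z, and xyⁱz ∈ L(M) for every i ≥ 0.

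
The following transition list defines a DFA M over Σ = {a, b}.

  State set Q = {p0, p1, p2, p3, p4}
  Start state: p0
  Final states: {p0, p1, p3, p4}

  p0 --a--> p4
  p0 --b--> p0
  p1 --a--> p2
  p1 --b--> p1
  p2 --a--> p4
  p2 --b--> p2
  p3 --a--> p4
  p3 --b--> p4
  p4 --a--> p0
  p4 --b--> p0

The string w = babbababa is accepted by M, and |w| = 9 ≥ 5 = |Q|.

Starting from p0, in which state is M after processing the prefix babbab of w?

p0

State sequence: p0 -b-> p0 -a-> p4 -b-> p0 -b-> p0 -a-> p4 -b-> p0

After reading 6 characters, M is in state p0.
(This kind of state-tracing is the core of the pumping-lemma construction: with 5 states, pigeonhole forces a repeat within the first 5 steps.)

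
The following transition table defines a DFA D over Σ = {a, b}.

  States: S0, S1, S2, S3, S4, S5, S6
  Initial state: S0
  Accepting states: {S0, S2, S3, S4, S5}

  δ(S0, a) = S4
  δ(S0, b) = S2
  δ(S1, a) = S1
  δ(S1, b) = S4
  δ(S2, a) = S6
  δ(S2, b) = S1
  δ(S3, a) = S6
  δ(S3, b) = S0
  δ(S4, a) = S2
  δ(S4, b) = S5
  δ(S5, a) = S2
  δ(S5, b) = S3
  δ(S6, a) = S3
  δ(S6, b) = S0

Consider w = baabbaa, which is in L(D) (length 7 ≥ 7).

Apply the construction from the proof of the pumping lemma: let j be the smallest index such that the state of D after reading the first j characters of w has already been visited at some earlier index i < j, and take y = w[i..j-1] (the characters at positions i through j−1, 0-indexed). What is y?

State sequence: S0 -b-> S2 -a-> S6 -a-> S3 -b-> S0 -b-> S2 -a-> S6 -a-> S3
First repeat at step 4: S0 was already visited.

So i = 0, j = 4, giving x = w[0:0] = ε, y = w[0:4] = baab, z = w[4:7] = baa.
Check: |xy| = 4 ≤ 7 and |y| = 4 ≥ 1. Reading y takes D from S0 back to S0, so every xyⁱz is accepted.
With |Q| = 7, pigeonhole forces a state repeat no later than step 7; the substring read between the first and second visits to that state can be pumped.

baab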